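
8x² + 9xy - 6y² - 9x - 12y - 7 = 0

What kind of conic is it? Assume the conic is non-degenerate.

hyperbola

A = 8, B = 9, C = -6.
Discriminant B² − 4AC = 9² − 4·8·(-6) = 273.
B² − 4AC > 0 ⇒ hyperbola.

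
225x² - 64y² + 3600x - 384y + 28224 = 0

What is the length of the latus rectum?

128/15

Group the x- and y-terms: 225(x² + 16x) -64(y² + 6y) = -28224
225(x + 8)² -64(y + 3)² = -28224 + 14400 - 576 = -14400
Divide by -14400: (y + 3)²/225 - (x + 8)²/64 = 1
Hyperbola, center (-8, -3), transverse axis vertical; a² = 225, b² = 64.
Latus rectum length = 2b²/a = 2·64/15 = 128/15.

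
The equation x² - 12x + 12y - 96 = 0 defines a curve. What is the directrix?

Only x is squared. Complete the square in x: (x - 6)² = -12(y - 11).
Vertex (6, 11); 4p = -12 so p = -3. Opens down.
Directrix is the horizontal line y = k − p = 11 − (-3) = 14.

y = 14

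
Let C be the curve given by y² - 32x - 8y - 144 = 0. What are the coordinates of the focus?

(3, 4)

Only y is squared. Complete the square in y: (y - 4)² = 32(x + 5).
Vertex (-5, 4); 4p = 32 so p = 8. Opens right.
Focus is p units from the vertex along the axis: (h + p, k).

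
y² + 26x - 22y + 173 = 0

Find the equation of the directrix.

x = 9/2

Only y is squared. Complete the square in y: (y - 11)² = -26(x + 2).
Vertex (-2, 11); 4p = -26 so p = -13/2. Opens left.
Directrix is the vertical line x = h − p = -2 − (-13/2) = 9/2.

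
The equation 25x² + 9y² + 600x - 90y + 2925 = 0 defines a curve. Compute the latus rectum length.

36/5

Rearranging, 25(x² + 24x) + 9(y² - 10y) = -2925.
Complete the square in x and y: 25(x + 12)² + 9(y - 5)² = -2925 + 3600 + 225 = 900
Dividing both sides by 900: (x + 12)²/36 + (y - 5)²/100 = 1
Ellipse, center (-12, 5), major axis vertical; a² = 100, b² = 36.
Latus rectum length = 2b²/a = 2·36/10 = 36/5.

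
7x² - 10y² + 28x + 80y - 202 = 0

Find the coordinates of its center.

(-2, 4)

Collect terms: 7(x² + 4x) -10(y² - 8y) = 202
7(x + 2)² -10(y - 4)² = 202 + 28 - 160 = 70
Divide by 70: (x + 2)²/10 - (y - 4)²/7 = 1
Hyperbola with center (-2, 4).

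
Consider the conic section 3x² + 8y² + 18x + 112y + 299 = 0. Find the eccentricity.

Group the x- and y-terms: 3(x² + 6x) + 8(y² + 14y) = -299
Complete the square in x and y: 3(x + 3)² + 8(y + 7)² = -299 + 27 + 392 = 120
Dividing both sides by 120: (x + 3)²/40 + (y + 7)²/15 = 1
Ellipse, center (-3, -7), major axis horizontal; a² = 40, b² = 15.
c² = a² - b² = 25, so c = 5.
e = c/a = 5/2√10 = √10/4.

e = √10/4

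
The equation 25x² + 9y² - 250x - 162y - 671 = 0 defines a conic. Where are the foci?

(5, -3) and (5, 21)

Group the x- and y-terms: 25(x² - 10x) + 9(y² - 18y) = 671
Completing the square gives 25(x - 5)² + 9(y - 9)² = 671 + 625 + 729 = 2025.
Divide through by 2025 to get (x - 5)²/81 + (y - 9)²/225 = 1.
Ellipse, center (5, 9), major axis vertical; a² = 225, b² = 81.
c² = a² - b² = 225 - 81 = 144, so c = 12.
Foci lie on the vertical axis through the center: (h, k ± c).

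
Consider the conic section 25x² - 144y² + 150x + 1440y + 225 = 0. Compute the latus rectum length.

288/5

Group: 25(x² + 6x) -144(y² - 10y) = -225
Complete the square: 25(x + 3)² -144(y - 5)² = -225 + 225 - 3600 = -3600
Divide by -3600: (y - 5)²/25 - (x + 3)²/144 = 1
Hyperbola, center (-3, 5), transverse axis vertical; a² = 25, b² = 144.
Latus rectum length = 2b²/a = 2·144/5 = 288/5.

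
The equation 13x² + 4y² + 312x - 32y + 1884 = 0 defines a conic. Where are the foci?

Collect terms: 13(x² + 24x) + 4(y² - 8y) = -1884
13(x + 12)² + 4(y - 4)² = -1884 + 1872 + 64 = 52
Divide through by 52 to get (x + 12)²/4 + (y - 4)²/13 = 1.
Ellipse, center (-12, 4), major axis vertical; a² = 13, b² = 4.
c² = a² - b² = 13 - 4 = 9, so c = 3.
Foci lie on the vertical axis through the center: (h, k ± c).

(-12, 1) and (-12, 7)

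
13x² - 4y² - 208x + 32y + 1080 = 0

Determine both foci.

Group the x- and y-terms: 13(x² - 16x) -4(y² - 8y) = -1080
Completing the square gives 13(x - 8)² -4(y - 4)² = -1080 + 832 - 64 = -312.
Dividing both sides by -312: (y - 4)²/78 - (x - 8)²/24 = 1
Hyperbola, center (8, 4), transverse axis vertical; a² = 78, b² = 24.
c² = a² + b² = 78 + 24 = 102, so c = √102.
Foci lie on the vertical axis through the center: (h, k ± c).

(8, 4 - √102) and (8, 4 + √102)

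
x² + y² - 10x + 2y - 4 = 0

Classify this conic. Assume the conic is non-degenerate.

circle

No xy term. Coefficients of x² and y² are A = 1, C = 1.
A = C (same sign) ⇒ circle.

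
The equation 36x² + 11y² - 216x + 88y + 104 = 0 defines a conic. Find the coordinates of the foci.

Group: 36(x² - 6x) + 11(y² + 8y) = -104
Complete the square in x and y: 36(x - 3)² + 11(y + 4)² = -104 + 324 + 176 = 396
Divide by 396: (x - 3)²/11 + (y + 4)²/36 = 1
Ellipse, center (3, -4), major axis vertical; a² = 36, b² = 11.
c² = a² - b² = 36 - 11 = 25, so c = 5.
Foci lie on the vertical axis through the center: (h, k ± c).

(3, -9) and (3, 1)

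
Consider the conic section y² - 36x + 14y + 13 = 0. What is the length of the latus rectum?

36

Only y is squared. Complete the square in y: (y + 7)² = 36(x + 1).
Vertex (-1, -7); 4p = 36 so p = 9. Opens right.
Latus rectum length = |4p| = 36.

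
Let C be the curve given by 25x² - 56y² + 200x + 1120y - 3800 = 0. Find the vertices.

Group the x- and y-terms: 25(x² + 8x) -56(y² - 20y) = 3800
Complete the square in x and y: 25(x + 4)² -56(y - 10)² = 3800 + 400 - 5600 = -1400
Dividing both sides by -1400: (y - 10)²/25 - (x + 4)²/56 = 1
Hyperbola, center (-4, 10), transverse axis vertical; a² = 25, b² = 56.
a = 5. Vertices at (h, k ± a).

(-4, 5) and (-4, 15)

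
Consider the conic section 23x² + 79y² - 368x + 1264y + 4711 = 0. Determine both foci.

Group: 23(x² - 16x) + 79(y² + 16y) = -4711
Completing the square gives 23(x - 8)² + 79(y + 8)² = -4711 + 1472 + 5056 = 1817.
Dividing both sides by 1817: (x - 8)²/79 + (y + 8)²/23 = 1
Ellipse, center (8, -8), major axis horizontal; a² = 79, b² = 23.
c² = a² - b² = 79 - 23 = 56, so c = 2√14.
Foci lie on the horizontal axis through the center: (h ± c, k).

(8 - 2√14, -8) and (8 + 2√14, -8)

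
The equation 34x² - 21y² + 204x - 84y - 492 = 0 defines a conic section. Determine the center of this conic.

Rearranging, 34(x² + 6x) -21(y² + 4y) = 492.
34(x + 3)² -21(y + 2)² = 492 + 306 - 84 = 714
Divide through by 714 to get (x + 3)²/21 - (y + 2)²/34 = 1.
Hyperbola with center (-3, -2).

(-3, -2)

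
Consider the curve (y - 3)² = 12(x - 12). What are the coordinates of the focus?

Vertex (12, 3); 4p = 12 so p = 3. Opens right.
Focus is p units from the vertex along the axis: (h + p, k).

(15, 3)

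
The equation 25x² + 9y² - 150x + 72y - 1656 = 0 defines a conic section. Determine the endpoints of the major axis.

(3, -19) and (3, 11)

Group the x- and y-terms: 25(x² - 6x) + 9(y² + 8y) = 1656
25(x - 3)² + 9(y + 4)² = 1656 + 225 + 144 = 2025
Divide by 2025: (x - 3)²/81 + (y + 4)²/225 = 1
Ellipse, center (3, -4), major axis vertical; a² = 225, b² = 81.
a = 15. Vertices at (h, k ± a).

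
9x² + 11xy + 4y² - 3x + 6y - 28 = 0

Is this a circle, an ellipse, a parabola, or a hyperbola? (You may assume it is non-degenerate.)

ellipse

A = 9, B = 11, C = 4.
Discriminant B² − 4AC = 11² − 4·9·4 = -23.
B² − 4AC < 0 ⇒ ellipse.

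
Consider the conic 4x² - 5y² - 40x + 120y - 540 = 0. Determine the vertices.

Group the x- and y-terms: 4(x² - 10x) -5(y² - 24y) = 540
Complete the square in x and y: 4(x - 5)² -5(y - 12)² = 540 + 100 - 720 = -80
Divide through by -80 to get (y - 12)²/16 - (x - 5)²/20 = 1.
Hyperbola, center (5, 12), transverse axis vertical; a² = 16, b² = 20.
a = 4. Vertices at (h, k ± a).

(5, 8) and (5, 16)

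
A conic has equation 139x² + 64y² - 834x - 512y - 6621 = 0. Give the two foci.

(3, 4 - 5√3) and (3, 4 + 5√3)

Group: 139(x² - 6x) + 64(y² - 8y) = 6621
Completing the square gives 139(x - 3)² + 64(y - 4)² = 6621 + 1251 + 1024 = 8896.
Divide by 8896: (x - 3)²/64 + (y - 4)²/139 = 1
Ellipse, center (3, 4), major axis vertical; a² = 139, b² = 64.
c² = a² - b² = 139 - 64 = 75, so c = 5√3.
Foci lie on the vertical axis through the center: (h, k ± c).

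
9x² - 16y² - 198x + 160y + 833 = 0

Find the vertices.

(11, 2) and (11, 8)

Collect terms: 9(x² - 22x) -16(y² - 10y) = -833
Complete the square: 9(x - 11)² -16(y - 5)² = -833 + 1089 - 400 = -144
Divide by -144: (y - 5)²/9 - (x - 11)²/16 = 1
Hyperbola, center (11, 5), transverse axis vertical; a² = 9, b² = 16.
a = 3. Vertices at (h, k ± a).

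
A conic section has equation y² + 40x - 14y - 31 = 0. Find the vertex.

(2, 7)

Only y is squared. Complete the square in y: (y - 7)² = -40(x - 2).
Vertex (2, 7); 4p = -40 so p = -10. Opens left.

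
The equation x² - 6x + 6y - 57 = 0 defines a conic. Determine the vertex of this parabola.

(3, 11)

Only x is squared. Complete the square in x: (x - 3)² = -6(y - 11).
Vertex (3, 11); 4p = -6 so p = -3/2. Opens down.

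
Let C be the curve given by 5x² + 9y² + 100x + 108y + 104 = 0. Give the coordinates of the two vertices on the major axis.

(-22, -6) and (2, -6)

Group the x- and y-terms: 5(x² + 20x) + 9(y² + 12y) = -104
Complete the square in x and y: 5(x + 10)² + 9(y + 6)² = -104 + 500 + 324 = 720
Dividing both sides by 720: (x + 10)²/144 + (y + 6)²/80 = 1
Ellipse, center (-10, -6), major axis horizontal; a² = 144, b² = 80.
a = 12. Vertices at (h ± a, k).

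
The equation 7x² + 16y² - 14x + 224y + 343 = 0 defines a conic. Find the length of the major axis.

Group: 7(x² - 2x) + 16(y² + 14y) = -343
Completing the square gives 7(x - 1)² + 16(y + 7)² = -343 + 7 + 784 = 448.
Dividing both sides by 448: (x - 1)²/64 + (y + 7)²/28 = 1
Ellipse, center (1, -7), major axis horizontal; a² = 64, b² = 28.
a² = 64 so a = 8; the major axis has length 2a = 16.

16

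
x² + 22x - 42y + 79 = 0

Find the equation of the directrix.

Only x is squared. Complete the square in x: (x + 11)² = 42(y + 1).
Vertex (-11, -1); 4p = 42 so p = 21/2. Opens up.
Directrix is the horizontal line y = k − p = -1 − (21/2) = -23/2.

y = -23/2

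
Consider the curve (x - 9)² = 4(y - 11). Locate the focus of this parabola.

(9, 12)

Vertex (9, 11); 4p = 4 so p = 1. Opens up.
Focus is p units from the vertex along the axis: (h, k + p).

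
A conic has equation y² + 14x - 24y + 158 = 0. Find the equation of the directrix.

Only y is squared. Complete the square in y: (y - 12)² = -14(x + 1).
Vertex (-1, 12); 4p = -14 so p = -7/2. Opens left.
Directrix is the vertical line x = h − p = -1 − (-7/2) = 5/2.

x = 5/2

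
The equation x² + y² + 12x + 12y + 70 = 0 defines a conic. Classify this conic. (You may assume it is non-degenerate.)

circle

No xy term. Coefficients of x² and y² are A = 1, C = 1.
A = C (same sign) ⇒ circle.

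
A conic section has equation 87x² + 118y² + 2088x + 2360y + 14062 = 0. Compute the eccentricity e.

e = √3658/118

Group the x- and y-terms: 87(x² + 24x) + 118(y² + 20y) = -14062
Complete the square: 87(x + 12)² + 118(y + 10)² = -14062 + 12528 + 11800 = 10266
Divide through by 10266 to get (x + 12)²/118 + (y + 10)²/87 = 1.
Ellipse, center (-12, -10), major axis horizontal; a² = 118, b² = 87.
c² = a² - b² = 31, so c = √31.
e = c/a = √31/√118 = √3658/118.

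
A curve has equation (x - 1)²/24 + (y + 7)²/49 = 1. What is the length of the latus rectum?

Center (1, -7). The larger denominator 49 sits under the y-term, so the major axis is vertical; a² = 49, b² = 24.
Latus rectum length = 2b²/a = 2·24/7 = 48/7.

48/7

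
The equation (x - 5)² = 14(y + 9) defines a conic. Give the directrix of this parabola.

Vertex (5, -9); 4p = 14 so p = 7/2. Opens up.
Directrix is the horizontal line y = k − p = -9 − (7/2) = -25/2.

y = -25/2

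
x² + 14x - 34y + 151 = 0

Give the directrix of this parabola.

y = -11/2

Only x is squared. Complete the square in x: (x + 7)² = 34(y - 3).
Vertex (-7, 3); 4p = 34 so p = 17/2. Opens up.
Directrix is the horizontal line y = k − p = 3 − (17/2) = -11/2.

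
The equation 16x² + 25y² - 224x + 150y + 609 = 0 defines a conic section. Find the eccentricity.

e = 3/5

Rearranging, 16(x² - 14x) + 25(y² + 6y) = -609.
Completing the square gives 16(x - 7)² + 25(y + 3)² = -609 + 784 + 225 = 400.
Dividing both sides by 400: (x - 7)²/25 + (y + 3)²/16 = 1
Ellipse, center (7, -3), major axis horizontal; a² = 25, b² = 16.
c² = a² - b² = 9, so c = 3.
e = c/a = 3/5.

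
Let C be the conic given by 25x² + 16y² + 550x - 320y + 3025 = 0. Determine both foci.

Collect terms: 25(x² + 22x) + 16(y² - 20y) = -3025
25(x + 11)² + 16(y - 10)² = -3025 + 3025 + 1600 = 1600
Divide by 1600: (x + 11)²/64 + (y - 10)²/100 = 1
Ellipse, center (-11, 10), major axis vertical; a² = 100, b² = 64.
c² = a² - b² = 100 - 64 = 36, so c = 6.
Foci lie on the vertical axis through the center: (h, k ± c).

(-11, 4) and (-11, 16)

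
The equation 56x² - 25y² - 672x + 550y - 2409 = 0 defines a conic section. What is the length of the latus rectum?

Group: 56(x² - 12x) -25(y² - 22y) = 2409
56(x - 6)² -25(y - 11)² = 2409 + 2016 - 3025 = 1400
Divide by 1400: (x - 6)²/25 - (y - 11)²/56 = 1
Hyperbola, center (6, 11), transverse axis horizontal; a² = 25, b² = 56.
Latus rectum length = 2b²/a = 2·56/5 = 112/5.

112/5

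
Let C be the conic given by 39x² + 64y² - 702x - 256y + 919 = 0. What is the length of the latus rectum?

Group: 39(x² - 18x) + 64(y² - 4y) = -919
Complete the square: 39(x - 9)² + 64(y - 2)² = -919 + 3159 + 256 = 2496
Divide through by 2496 to get (x - 9)²/64 + (y - 2)²/39 = 1.
Ellipse, center (9, 2), major axis horizontal; a² = 64, b² = 39.
Latus rectum length = 2b²/a = 2·39/8 = 39/4.

39/4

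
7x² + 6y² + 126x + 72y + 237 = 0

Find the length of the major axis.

7(x² + 18x) + 6(y² + 12y) = -237
Complete the square in x and y: 7(x + 9)² + 6(y + 6)² = -237 + 567 + 216 = 546
Divide through by 546 to get (x + 9)²/78 + (y + 6)²/91 = 1.
Ellipse, center (-9, -6), major axis vertical; a² = 91, b² = 78.
a² = 91 so a = √91; the major axis has length 2a = 2√91.

2√91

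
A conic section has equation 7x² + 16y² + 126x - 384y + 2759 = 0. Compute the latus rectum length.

7/2

7(x² + 18x) + 16(y² - 24y) = -2759
7(x + 9)² + 16(y - 12)² = -2759 + 567 + 2304 = 112
Divide through by 112 to get (x + 9)²/16 + (y - 12)²/7 = 1.
Ellipse, center (-9, 12), major axis horizontal; a² = 16, b² = 7.
Latus rectum length = 2b²/a = 2·7/4 = 7/2.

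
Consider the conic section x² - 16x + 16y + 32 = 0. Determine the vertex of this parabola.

(8, 2)

Only x is squared. Complete the square in x: (x - 8)² = -16(y - 2).
Vertex (8, 2); 4p = -16 so p = -4. Opens down.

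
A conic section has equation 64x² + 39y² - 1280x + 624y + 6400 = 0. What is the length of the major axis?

16

Group: 64(x² - 20x) + 39(y² + 16y) = -6400
Completing the square gives 64(x - 10)² + 39(y + 8)² = -6400 + 6400 + 2496 = 2496.
Divide by 2496: (x - 10)²/39 + (y + 8)²/64 = 1
Ellipse, center (10, -8), major axis vertical; a² = 64, b² = 39.
a² = 64 so a = 8; the major axis has length 2a = 16.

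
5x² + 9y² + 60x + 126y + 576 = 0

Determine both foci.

(-8, -7) and (-4, -7)

5(x² + 12x) + 9(y² + 14y) = -576
Complete the square: 5(x + 6)² + 9(y + 7)² = -576 + 180 + 441 = 45
Divide through by 45 to get (x + 6)²/9 + (y + 7)²/5 = 1.
Ellipse, center (-6, -7), major axis horizontal; a² = 9, b² = 5.
c² = a² - b² = 9 - 5 = 4, so c = 2.
Foci lie on the horizontal axis through the center: (h ± c, k).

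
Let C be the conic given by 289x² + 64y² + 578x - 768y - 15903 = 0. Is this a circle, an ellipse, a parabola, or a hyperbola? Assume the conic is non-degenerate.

ellipse

No xy term. Coefficients of x² and y² are A = 289, C = 64.
A and C have the same sign but A ≠ C ⇒ ellipse.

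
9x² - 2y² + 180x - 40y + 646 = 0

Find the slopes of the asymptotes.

Group: 9(x² + 20x) -2(y² + 20y) = -646
Completing the square gives 9(x + 10)² -2(y + 10)² = -646 + 900 - 200 = 54.
Divide by 54: (x + 10)²/6 - (y + 10)²/27 = 1
Hyperbola, center (-10, -10), transverse axis horizontal; a² = 6, b² = 27.
For a horizontal hyperbola the asymptotes have slope ±b/a.
Here that is ±3√3/√6 = ±3√2/2.

3√2/2 and -3√2/2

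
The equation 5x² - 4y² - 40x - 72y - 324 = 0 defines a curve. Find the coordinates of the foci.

Rearranging, 5(x² - 8x) -4(y² + 18y) = 324.
Complete the square: 5(x - 4)² -4(y + 9)² = 324 + 80 - 324 = 80
Divide through by 80 to get (x - 4)²/16 - (y + 9)²/20 = 1.
Hyperbola, center (4, -9), transverse axis horizontal; a² = 16, b² = 20.
c² = a² + b² = 16 + 20 = 36, so c = 6.
Foci lie on the horizontal axis through the center: (h ± c, k).

(-2, -9) and (10, -9)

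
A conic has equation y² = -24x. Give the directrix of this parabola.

x = 6

Vertex (0, 0); 4p = -24 so p = -6. Opens left.
Directrix is the vertical line x = h − p = 0 − (-6) = 6.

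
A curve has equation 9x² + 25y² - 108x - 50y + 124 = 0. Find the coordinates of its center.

(6, 1)

9(x² - 12x) + 25(y² - 2y) = -124
Complete the square: 9(x - 6)² + 25(y - 1)² = -124 + 324 + 25 = 225
Dividing both sides by 225: (x - 6)²/25 + (y - 1)²/9 = 1
Ellipse with center (6, 1).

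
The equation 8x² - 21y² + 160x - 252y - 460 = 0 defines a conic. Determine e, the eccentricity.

e = √609/21

Collect terms: 8(x² + 20x) -21(y² + 12y) = 460
Complete the square: 8(x + 10)² -21(y + 6)² = 460 + 800 - 756 = 504
Divide through by 504 to get (x + 10)²/63 - (y + 6)²/24 = 1.
Hyperbola, center (-10, -6), transverse axis horizontal; a² = 63, b² = 24.
c² = a² + b² = 87, so c = √87.
e = c/a = √87/3√7 = √609/21.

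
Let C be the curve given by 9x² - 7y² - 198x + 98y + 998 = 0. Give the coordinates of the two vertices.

Group: 9(x² - 22x) -7(y² - 14y) = -998
Completing the square gives 9(x - 11)² -7(y - 7)² = -998 + 1089 - 343 = -252.
Divide through by -252 to get (y - 7)²/36 - (x - 11)²/28 = 1.
Hyperbola, center (11, 7), transverse axis vertical; a² = 36, b² = 28.
a = 6. Vertices at (h, k ± a).

(11, 1) and (11, 13)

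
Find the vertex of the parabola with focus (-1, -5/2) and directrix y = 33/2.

The vertex is the midpoint between the focus and the directrix along the axis of symmetry.
Axis is vertical (directrix is horizontal). Vertex y-coordinate = (-5/2 + 33/2)/2 = 7; x-coordinate = -1.

(-1, 7)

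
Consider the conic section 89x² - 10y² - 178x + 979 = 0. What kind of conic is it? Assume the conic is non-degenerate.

No xy term. Coefficients of x² and y² are A = 89, C = -10.
A and C have opposite signs ⇒ hyperbola.

hyperbola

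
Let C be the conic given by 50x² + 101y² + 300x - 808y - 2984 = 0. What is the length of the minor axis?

10√2

50(x² + 6x) + 101(y² - 8y) = 2984
Complete the square in x and y: 50(x + 3)² + 101(y - 4)² = 2984 + 450 + 1616 = 5050
Divide through by 5050 to get (x + 3)²/101 + (y - 4)²/50 = 1.
Ellipse, center (-3, 4), major axis horizontal; a² = 101, b² = 50.
b² = 50 so b = 5√2; the minor axis has length 2b = 10√2.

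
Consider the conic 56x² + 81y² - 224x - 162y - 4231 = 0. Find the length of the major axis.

56(x² - 4x) + 81(y² - 2y) = 4231
Completing the square gives 56(x - 2)² + 81(y - 1)² = 4231 + 224 + 81 = 4536.
Divide by 4536: (x - 2)²/81 + (y - 1)²/56 = 1
Ellipse, center (2, 1), major axis horizontal; a² = 81, b² = 56.
a² = 81 so a = 9; the major axis has length 2a = 18.

18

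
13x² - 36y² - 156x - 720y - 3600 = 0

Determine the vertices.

(0, -10) and (12, -10)

Group the x- and y-terms: 13(x² - 12x) -36(y² + 20y) = 3600
Complete the square in x and y: 13(x - 6)² -36(y + 10)² = 3600 + 468 - 3600 = 468
Dividing both sides by 468: (x - 6)²/36 - (y + 10)²/13 = 1
Hyperbola, center (6, -10), transverse axis horizontal; a² = 36, b² = 13.
a = 6. Vertices at (h ± a, k).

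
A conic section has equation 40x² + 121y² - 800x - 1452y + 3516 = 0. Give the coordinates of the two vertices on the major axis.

(-1, 6) and (21, 6)

Rearranging, 40(x² - 20x) + 121(y² - 12y) = -3516.
Complete the square in x and y: 40(x - 10)² + 121(y - 6)² = -3516 + 4000 + 4356 = 4840
Divide through by 4840 to get (x - 10)²/121 + (y - 6)²/40 = 1.
Ellipse, center (10, 6), major axis horizontal; a² = 121, b² = 40.
a = 11. Vertices at (h ± a, k).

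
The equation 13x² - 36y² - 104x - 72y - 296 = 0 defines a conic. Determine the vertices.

13(x² - 8x) -36(y² + 2y) = 296
13(x - 4)² -36(y + 1)² = 296 + 208 - 36 = 468
Dividing both sides by 468: (x - 4)²/36 - (y + 1)²/13 = 1
Hyperbola, center (4, -1), transverse axis horizontal; a² = 36, b² = 13.
a = 6. Vertices at (h ± a, k).

(-2, -1) and (10, -1)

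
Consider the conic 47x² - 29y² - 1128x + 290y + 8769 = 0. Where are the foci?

Group the x- and y-terms: 47(x² - 24x) -29(y² - 10y) = -8769
Complete the square: 47(x - 12)² -29(y - 5)² = -8769 + 6768 - 725 = -2726
Dividing both sides by -2726: (y - 5)²/94 - (x - 12)²/58 = 1
Hyperbola, center (12, 5), transverse axis vertical; a² = 94, b² = 58.
c² = a² + b² = 94 + 58 = 152, so c = 2√38.
Foci lie on the vertical axis through the center: (h, k ± c).

(12, 5 - 2√38) and (12, 5 + 2√38)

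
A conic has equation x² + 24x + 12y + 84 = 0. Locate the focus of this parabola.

(-12, 2)

Only x is squared. Complete the square in x: (x + 12)² = -12(y - 5).
Vertex (-12, 5); 4p = -12 so p = -3. Opens down.
Focus is p units from the vertex along the axis: (h, k + p).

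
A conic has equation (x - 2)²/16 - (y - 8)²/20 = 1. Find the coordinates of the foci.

(-4, 8) and (8, 8)

Center (2, 8). The positive term is the x-term, so the transverse axis is horizontal; a² = 16, b² = 20.
c² = a² + b² = 16 + 20 = 36, so c = 6.
Foci lie on the horizontal axis through the center: (h ± c, k).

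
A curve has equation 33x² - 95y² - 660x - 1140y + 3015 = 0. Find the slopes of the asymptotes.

33(x² - 20x) -95(y² + 12y) = -3015
Completing the square gives 33(x - 10)² -95(y + 6)² = -3015 + 3300 - 3420 = -3135.
Divide by -3135: (y + 6)²/33 - (x - 10)²/95 = 1
Hyperbola, center (10, -6), transverse axis vertical; a² = 33, b² = 95.
For a vertical hyperbola the asymptotes have slope ±a/b.
Here that is ±√33/√95 = ±√3135/95.

√3135/95 and -√3135/95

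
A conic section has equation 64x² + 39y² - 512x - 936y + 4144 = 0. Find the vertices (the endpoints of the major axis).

Group the x- and y-terms: 64(x² - 8x) + 39(y² - 24y) = -4144
Completing the square gives 64(x - 4)² + 39(y - 12)² = -4144 + 1024 + 5616 = 2496.
Dividing both sides by 2496: (x - 4)²/39 + (y - 12)²/64 = 1
Ellipse, center (4, 12), major axis vertical; a² = 64, b² = 39.
a = 8. Vertices at (h, k ± a).

(4, 4) and (4, 20)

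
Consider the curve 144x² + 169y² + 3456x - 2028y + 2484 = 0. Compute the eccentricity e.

e = 5/13

Group: 144(x² + 24x) + 169(y² - 12y) = -2484
Completing the square gives 144(x + 12)² + 169(y - 6)² = -2484 + 20736 + 6084 = 24336.
Divide by 24336: (x + 12)²/169 + (y - 6)²/144 = 1
Ellipse, center (-12, 6), major axis horizontal; a² = 169, b² = 144.
c² = a² - b² = 25, so c = 5.
e = c/a = 5/13.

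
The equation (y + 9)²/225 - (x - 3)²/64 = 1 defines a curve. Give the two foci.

Center (3, -9). The positive term is the y-term, so the transverse axis is vertical; a² = 225, b² = 64.
c² = a² + b² = 225 + 64 = 289, so c = 17.
Foci lie on the vertical axis through the center: (h, k ± c).

(3, -26) and (3, 8)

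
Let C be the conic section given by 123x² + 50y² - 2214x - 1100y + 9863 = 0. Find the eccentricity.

Collect terms: 123(x² - 18x) + 50(y² - 22y) = -9863
Complete the square in x and y: 123(x - 9)² + 50(y - 11)² = -9863 + 9963 + 6050 = 6150
Divide by 6150: (x - 9)²/50 + (y - 11)²/123 = 1
Ellipse, center (9, 11), major axis vertical; a² = 123, b² = 50.
c² = a² - b² = 73, so c = √73.
e = c/a = √73/√123 = √8979/123.

e = √8979/123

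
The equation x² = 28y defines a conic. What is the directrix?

Vertex (0, 0); 4p = 28 so p = 7. Opens up.
Directrix is the horizontal line y = k − p = 0 − (7) = -7.

y = -7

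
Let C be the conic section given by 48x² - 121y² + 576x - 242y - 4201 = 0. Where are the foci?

48(x² + 12x) -121(y² + 2y) = 4201
Complete the square in x and y: 48(x + 6)² -121(y + 1)² = 4201 + 1728 - 121 = 5808
Divide through by 5808 to get (x + 6)²/121 - (y + 1)²/48 = 1.
Hyperbola, center (-6, -1), transverse axis horizontal; a² = 121, b² = 48.
c² = a² + b² = 121 + 48 = 169, so c = 13.
Foci lie on the horizontal axis through the center: (h ± c, k).

(-19, -1) and (7, -1)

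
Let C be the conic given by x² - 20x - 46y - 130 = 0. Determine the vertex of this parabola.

Only x is squared. Complete the square in x: (x - 10)² = 46(y + 5).
Vertex (10, -5); 4p = 46 so p = 23/2. Opens up.

(10, -5)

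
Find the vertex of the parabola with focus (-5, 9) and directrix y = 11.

The vertex is the midpoint between the focus and the directrix along the axis of symmetry.
Axis is vertical (directrix is horizontal). Vertex y-coordinate = (9 + 11)/2 = 10; x-coordinate = -5.

(-5, 10)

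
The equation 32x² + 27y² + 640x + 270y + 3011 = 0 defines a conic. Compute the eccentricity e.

e = √10/8

Rearranging, 32(x² + 20x) + 27(y² + 10y) = -3011.
Complete the square: 32(x + 10)² + 27(y + 5)² = -3011 + 3200 + 675 = 864
Divide through by 864 to get (x + 10)²/27 + (y + 5)²/32 = 1.
Ellipse, center (-10, -5), major axis vertical; a² = 32, b² = 27.
c² = a² - b² = 5, so c = √5.
e = c/a = √5/4√2 = √10/8.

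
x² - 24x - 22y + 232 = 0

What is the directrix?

Only x is squared. Complete the square in x: (x - 12)² = 22(y - 4).
Vertex (12, 4); 4p = 22 so p = 11/2. Opens up.
Directrix is the horizontal line y = k − p = 4 − (11/2) = -3/2.

y = -3/2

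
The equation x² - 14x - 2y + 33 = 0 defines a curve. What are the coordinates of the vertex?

Only x is squared. Complete the square in x: (x - 7)² = 2(y + 8).
Vertex (7, -8); 4p = 2 so p = 1/2. Opens up.

(7, -8)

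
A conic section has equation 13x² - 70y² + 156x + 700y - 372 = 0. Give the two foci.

(-6, 5 - √83) and (-6, 5 + √83)

Group the x- and y-terms: 13(x² + 12x) -70(y² - 10y) = 372
13(x + 6)² -70(y - 5)² = 372 + 468 - 1750 = -910
Divide by -910: (y - 5)²/13 - (x + 6)²/70 = 1
Hyperbola, center (-6, 5), transverse axis vertical; a² = 13, b² = 70.
c² = a² + b² = 13 + 70 = 83, so c = √83.
Foci lie on the vertical axis through the center: (h, k ± c).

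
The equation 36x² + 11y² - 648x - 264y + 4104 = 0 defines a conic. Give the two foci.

(9, 7) and (9, 17)

Group: 36(x² - 18x) + 11(y² - 24y) = -4104
Completing the square gives 36(x - 9)² + 11(y - 12)² = -4104 + 2916 + 1584 = 396.
Divide through by 396 to get (x - 9)²/11 + (y - 12)²/36 = 1.
Ellipse, center (9, 12), major axis vertical; a² = 36, b² = 11.
c² = a² - b² = 36 - 11 = 25, so c = 5.
Foci lie on the vertical axis through the center: (h, k ± c).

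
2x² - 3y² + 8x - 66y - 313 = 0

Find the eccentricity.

e = √10/2

Group: 2(x² + 4x) -3(y² + 22y) = 313
Complete the square in x and y: 2(x + 2)² -3(y + 11)² = 313 + 8 - 363 = -42
Dividing both sides by -42: (y + 11)²/14 - (x + 2)²/21 = 1
Hyperbola, center (-2, -11), transverse axis vertical; a² = 14, b² = 21.
c² = a² + b² = 35, so c = √35.
e = c/a = √35/√14 = √10/2.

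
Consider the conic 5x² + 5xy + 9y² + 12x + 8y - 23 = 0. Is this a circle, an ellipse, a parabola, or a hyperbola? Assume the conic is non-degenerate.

ellipse

A = 5, B = 5, C = 9.
Discriminant B² − 4AC = 5² − 4·5·9 = -155.
B² − 4AC < 0 ⇒ ellipse.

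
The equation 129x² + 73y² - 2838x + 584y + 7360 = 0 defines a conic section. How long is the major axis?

2√129

129(x² - 22x) + 73(y² + 8y) = -7360
129(x - 11)² + 73(y + 4)² = -7360 + 15609 + 1168 = 9417
Dividing both sides by 9417: (x - 11)²/73 + (y + 4)²/129 = 1
Ellipse, center (11, -4), major axis vertical; a² = 129, b² = 73.
a² = 129 so a = √129; the major axis has length 2a = 2√129.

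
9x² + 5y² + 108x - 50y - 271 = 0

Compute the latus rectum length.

40/3

Collect terms: 9(x² + 12x) + 5(y² - 10y) = 271
Completing the square gives 9(x + 6)² + 5(y - 5)² = 271 + 324 + 125 = 720.
Divide by 720: (x + 6)²/80 + (y - 5)²/144 = 1
Ellipse, center (-6, 5), major axis vertical; a² = 144, b² = 80.
Latus rectum length = 2b²/a = 2·80/12 = 40/3.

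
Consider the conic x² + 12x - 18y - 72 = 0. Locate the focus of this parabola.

(-6, -3/2)

Only x is squared. Complete the square in x: (x + 6)² = 18(y + 6).
Vertex (-6, -6); 4p = 18 so p = 9/2. Opens up.
Focus is p units from the vertex along the axis: (h, k + p).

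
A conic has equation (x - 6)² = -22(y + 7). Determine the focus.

(6, -25/2)

Vertex (6, -7); 4p = -22 so p = -11/2. Opens down.
Focus is p units from the vertex along the axis: (h, k + p).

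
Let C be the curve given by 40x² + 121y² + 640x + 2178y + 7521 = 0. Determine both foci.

(-17, -9) and (1, -9)

Rearranging, 40(x² + 16x) + 121(y² + 18y) = -7521.
Complete the square in x and y: 40(x + 8)² + 121(y + 9)² = -7521 + 2560 + 9801 = 4840
Dividing both sides by 4840: (x + 8)²/121 + (y + 9)²/40 = 1
Ellipse, center (-8, -9), major axis horizontal; a² = 121, b² = 40.
c² = a² - b² = 121 - 40 = 81, so c = 9.
Foci lie on the horizontal axis through the center: (h ± c, k).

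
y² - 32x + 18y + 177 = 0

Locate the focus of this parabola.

(11, -9)

Only y is squared. Complete the square in y: (y + 9)² = 32(x - 3).
Vertex (3, -9); 4p = 32 so p = 8. Opens right.
Focus is p units from the vertex along the axis: (h + p, k).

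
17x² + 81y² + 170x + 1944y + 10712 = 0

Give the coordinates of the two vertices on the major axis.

17(x² + 10x) + 81(y² + 24y) = -10712
17(x + 5)² + 81(y + 12)² = -10712 + 425 + 11664 = 1377
Dividing both sides by 1377: (x + 5)²/81 + (y + 12)²/17 = 1
Ellipse, center (-5, -12), major axis horizontal; a² = 81, b² = 17.
a = 9. Vertices at (h ± a, k).

(-14, -12) and (4, -12)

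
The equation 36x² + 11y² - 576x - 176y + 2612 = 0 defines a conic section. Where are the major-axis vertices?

(8, 2) and (8, 14)

Collect terms: 36(x² - 16x) + 11(y² - 16y) = -2612
Complete the square in x and y: 36(x - 8)² + 11(y - 8)² = -2612 + 2304 + 704 = 396
Dividing both sides by 396: (x - 8)²/11 + (y - 8)²/36 = 1
Ellipse, center (8, 8), major axis vertical; a² = 36, b² = 11.
a = 6. Vertices at (h, k ± a).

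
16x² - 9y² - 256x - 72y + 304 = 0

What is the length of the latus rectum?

Rearranging, 16(x² - 16x) -9(y² + 8y) = -304.
Complete the square: 16(x - 8)² -9(y + 4)² = -304 + 1024 - 144 = 576
Dividing both sides by 576: (x - 8)²/36 - (y + 4)²/64 = 1
Hyperbola, center (8, -4), transverse axis horizontal; a² = 36, b² = 64.
Latus rectum length = 2b²/a = 2·64/6 = 64/3.

64/3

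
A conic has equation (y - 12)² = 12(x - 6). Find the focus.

(9, 12)

Vertex (6, 12); 4p = 12 so p = 3. Opens right.
Focus is p units from the vertex along the axis: (h + p, k).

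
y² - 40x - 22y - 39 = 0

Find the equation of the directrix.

Only y is squared. Complete the square in y: (y - 11)² = 40(x + 4).
Vertex (-4, 11); 4p = 40 so p = 10. Opens right.
Directrix is the vertical line x = h − p = -4 − (10) = -14.

x = -14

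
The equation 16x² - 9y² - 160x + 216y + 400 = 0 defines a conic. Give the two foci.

Collect terms: 16(x² - 10x) -9(y² - 24y) = -400
16(x - 5)² -9(y - 12)² = -400 + 400 - 1296 = -1296
Divide through by -1296 to get (y - 12)²/144 - (x - 5)²/81 = 1.
Hyperbola, center (5, 12), transverse axis vertical; a² = 144, b² = 81.
c² = a² + b² = 144 + 81 = 225, so c = 15.
Foci lie on the vertical axis through the center: (h, k ± c).

(5, -3) and (5, 27)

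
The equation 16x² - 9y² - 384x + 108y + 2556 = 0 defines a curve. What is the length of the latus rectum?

9

Collect terms: 16(x² - 24x) -9(y² - 12y) = -2556
Complete the square in x and y: 16(x - 12)² -9(y - 6)² = -2556 + 2304 - 324 = -576
Dividing both sides by -576: (y - 6)²/64 - (x - 12)²/36 = 1
Hyperbola, center (12, 6), transverse axis vertical; a² = 64, b² = 36.
Latus rectum length = 2b²/a = 2·36/8 = 9.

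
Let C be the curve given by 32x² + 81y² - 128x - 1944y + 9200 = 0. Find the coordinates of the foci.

(-5, 12) and (9, 12)

Group the x- and y-terms: 32(x² - 4x) + 81(y² - 24y) = -9200
Complete the square in x and y: 32(x - 2)² + 81(y - 12)² = -9200 + 128 + 11664 = 2592
Divide through by 2592 to get (x - 2)²/81 + (y - 12)²/32 = 1.
Ellipse, center (2, 12), major axis horizontal; a² = 81, b² = 32.
c² = a² - b² = 81 - 32 = 49, so c = 7.
Foci lie on the horizontal axis through the center: (h ± c, k).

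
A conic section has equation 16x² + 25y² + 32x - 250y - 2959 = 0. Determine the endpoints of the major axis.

Group the x- and y-terms: 16(x² + 2x) + 25(y² - 10y) = 2959
Complete the square: 16(x + 1)² + 25(y - 5)² = 2959 + 16 + 625 = 3600
Divide through by 3600 to get (x + 1)²/225 + (y - 5)²/144 = 1.
Ellipse, center (-1, 5), major axis horizontal; a² = 225, b² = 144.
a = 15. Vertices at (h ± a, k).

(-16, 5) and (14, 5)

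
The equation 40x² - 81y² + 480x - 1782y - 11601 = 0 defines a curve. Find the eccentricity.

e = 11/9

Rearranging, 40(x² + 12x) -81(y² + 22y) = 11601.
Completing the square gives 40(x + 6)² -81(y + 11)² = 11601 + 1440 - 9801 = 3240.
Dividing both sides by 3240: (x + 6)²/81 - (y + 11)²/40 = 1
Hyperbola, center (-6, -11), transverse axis horizontal; a² = 81, b² = 40.
c² = a² + b² = 121, so c = 11.
e = c/a = 11/9.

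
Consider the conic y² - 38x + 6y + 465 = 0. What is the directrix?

Only y is squared. Complete the square in y: (y + 3)² = 38(x - 12).
Vertex (12, -3); 4p = 38 so p = 19/2. Opens right.
Directrix is the vertical line x = h − p = 12 − (19/2) = 5/2.

x = 5/2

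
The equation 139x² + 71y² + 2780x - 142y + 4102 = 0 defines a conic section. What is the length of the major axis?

2√139

Rearranging, 139(x² + 20x) + 71(y² - 2y) = -4102.
Completing the square gives 139(x + 10)² + 71(y - 1)² = -4102 + 13900 + 71 = 9869.
Divide by 9869: (x + 10)²/71 + (y - 1)²/139 = 1
Ellipse, center (-10, 1), major axis vertical; a² = 139, b² = 71.
a² = 139 so a = √139; the major axis has length 2a = 2√139.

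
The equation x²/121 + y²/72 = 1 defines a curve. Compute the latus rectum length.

Center (0, 0). The larger denominator 121 sits under the x-term, so the major axis is horizontal; a² = 121, b² = 72.
Latus rectum length = 2b²/a = 2·72/11 = 144/11.

144/11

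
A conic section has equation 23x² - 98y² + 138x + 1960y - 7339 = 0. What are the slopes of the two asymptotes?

Rearranging, 23(x² + 6x) -98(y² - 20y) = 7339.
23(x + 3)² -98(y - 10)² = 7339 + 207 - 9800 = -2254
Dividing both sides by -2254: (y - 10)²/23 - (x + 3)²/98 = 1
Hyperbola, center (-3, 10), transverse axis vertical; a² = 23, b² = 98.
For a vertical hyperbola the asymptotes have slope ±a/b.
Here that is ±√23/7√2 = ±√46/14.

√46/14 and -√46/14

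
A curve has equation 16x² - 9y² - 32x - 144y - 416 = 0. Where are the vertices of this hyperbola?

(1, -12) and (1, -4)

Group the x- and y-terms: 16(x² - 2x) -9(y² + 16y) = 416
Completing the square gives 16(x - 1)² -9(y + 8)² = 416 + 16 - 576 = -144.
Divide through by -144 to get (y + 8)²/16 - (x - 1)²/9 = 1.
Hyperbola, center (1, -8), transverse axis vertical; a² = 16, b² = 9.
a = 4. Vertices at (h, k ± a).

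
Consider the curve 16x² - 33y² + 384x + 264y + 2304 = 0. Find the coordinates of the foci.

Group the x- and y-terms: 16(x² + 24x) -33(y² - 8y) = -2304
16(x + 12)² -33(y - 4)² = -2304 + 2304 - 528 = -528
Dividing both sides by -528: (y - 4)²/16 - (x + 12)²/33 = 1
Hyperbola, center (-12, 4), transverse axis vertical; a² = 16, b² = 33.
c² = a² + b² = 16 + 33 = 49, so c = 7.
Foci lie on the vertical axis through the center: (h, k ± c).

(-12, -3) and (-12, 11)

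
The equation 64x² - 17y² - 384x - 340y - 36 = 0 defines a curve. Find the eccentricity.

Collect terms: 64(x² - 6x) -17(y² + 20y) = 36
Completing the square gives 64(x - 3)² -17(y + 10)² = 36 + 576 - 1700 = -1088.
Divide by -1088: (y + 10)²/64 - (x - 3)²/17 = 1
Hyperbola, center (3, -10), transverse axis vertical; a² = 64, b² = 17.
c² = a² + b² = 81, so c = 9.
e = c/a = 9/8.

e = 9/8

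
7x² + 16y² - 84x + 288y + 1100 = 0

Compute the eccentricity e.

7(x² - 12x) + 16(y² + 18y) = -1100
Complete the square: 7(x - 6)² + 16(y + 9)² = -1100 + 252 + 1296 = 448
Divide by 448: (x - 6)²/64 + (y + 9)²/28 = 1
Ellipse, center (6, -9), major axis horizontal; a² = 64, b² = 28.
c² = a² - b² = 36, so c = 6.
e = c/a = 6/8 = 3/4.

e = 3/4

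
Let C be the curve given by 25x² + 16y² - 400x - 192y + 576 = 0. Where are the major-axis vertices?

(8, -4) and (8, 16)

Group: 25(x² - 16x) + 16(y² - 12y) = -576
Complete the square in x and y: 25(x - 8)² + 16(y - 6)² = -576 + 1600 + 576 = 1600
Divide by 1600: (x - 8)²/64 + (y - 6)²/100 = 1
Ellipse, center (8, 6), major axis vertical; a² = 100, b² = 64.
a = 10. Vertices at (h, k ± a).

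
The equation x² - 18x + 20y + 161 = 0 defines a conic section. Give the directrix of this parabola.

y = 1

Only x is squared. Complete the square in x: (x - 9)² = -20(y + 4).
Vertex (9, -4); 4p = -20 so p = -5. Opens down.
Directrix is the horizontal line y = k − p = -4 − (-5) = 1.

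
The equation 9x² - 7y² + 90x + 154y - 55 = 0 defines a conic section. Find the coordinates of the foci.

(-5, -1) and (-5, 23)

Rearranging, 9(x² + 10x) -7(y² - 22y) = 55.
Completing the square gives 9(x + 5)² -7(y - 11)² = 55 + 225 - 847 = -567.
Dividing both sides by -567: (y - 11)²/81 - (x + 5)²/63 = 1
Hyperbola, center (-5, 11), transverse axis vertical; a² = 81, b² = 63.
c² = a² + b² = 81 + 63 = 144, so c = 12.
Foci lie on the vertical axis through the center: (h, k ± c).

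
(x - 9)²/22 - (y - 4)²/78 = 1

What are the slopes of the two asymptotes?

Center (9, 4). The positive term is the x-term, so the transverse axis is horizontal; a² = 22, b² = 78.
For a horizontal hyperbola the asymptotes have slope ±b/a.
Here that is ±√78/√22 = ±√429/11.

√429/11 and -√429/11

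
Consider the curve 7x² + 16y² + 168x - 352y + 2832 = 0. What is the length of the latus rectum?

7(x² + 24x) + 16(y² - 22y) = -2832
Complete the square in x and y: 7(x + 12)² + 16(y - 11)² = -2832 + 1008 + 1936 = 112
Divide by 112: (x + 12)²/16 + (y - 11)²/7 = 1
Ellipse, center (-12, 11), major axis horizontal; a² = 16, b² = 7.
Latus rectum length = 2b²/a = 2·7/4 = 7/2.

7/2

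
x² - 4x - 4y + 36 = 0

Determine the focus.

(2, 9)

Only x is squared. Complete the square in x: (x - 2)² = 4(y - 8).
Vertex (2, 8); 4p = 4 so p = 1. Opens up.
Focus is p units from the vertex along the axis: (h, k + p).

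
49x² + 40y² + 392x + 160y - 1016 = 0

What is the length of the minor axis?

4√10

49(x² + 8x) + 40(y² + 4y) = 1016
Complete the square in x and y: 49(x + 4)² + 40(y + 2)² = 1016 + 784 + 160 = 1960
Dividing both sides by 1960: (x + 4)²/40 + (y + 2)²/49 = 1
Ellipse, center (-4, -2), major axis vertical; a² = 49, b² = 40.
b² = 40 so b = 2√10; the minor axis has length 2b = 4√10.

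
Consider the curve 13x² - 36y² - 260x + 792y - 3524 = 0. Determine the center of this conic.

(10, 11)

Group: 13(x² - 20x) -36(y² - 22y) = 3524
Completing the square gives 13(x - 10)² -36(y - 11)² = 3524 + 1300 - 4356 = 468.
Dividing both sides by 468: (x - 10)²/36 - (y - 11)²/13 = 1
Hyperbola with center (10, 11).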